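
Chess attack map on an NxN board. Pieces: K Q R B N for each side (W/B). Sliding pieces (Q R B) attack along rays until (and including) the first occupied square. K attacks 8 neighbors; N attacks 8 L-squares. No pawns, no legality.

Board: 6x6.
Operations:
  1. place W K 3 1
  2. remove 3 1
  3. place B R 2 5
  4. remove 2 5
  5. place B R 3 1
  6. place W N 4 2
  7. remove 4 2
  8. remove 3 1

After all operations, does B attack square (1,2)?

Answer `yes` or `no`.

Answer: no

Derivation:
Op 1: place WK@(3,1)
Op 2: remove (3,1)
Op 3: place BR@(2,5)
Op 4: remove (2,5)
Op 5: place BR@(3,1)
Op 6: place WN@(4,2)
Op 7: remove (4,2)
Op 8: remove (3,1)
Per-piece attacks for B:
B attacks (1,2): no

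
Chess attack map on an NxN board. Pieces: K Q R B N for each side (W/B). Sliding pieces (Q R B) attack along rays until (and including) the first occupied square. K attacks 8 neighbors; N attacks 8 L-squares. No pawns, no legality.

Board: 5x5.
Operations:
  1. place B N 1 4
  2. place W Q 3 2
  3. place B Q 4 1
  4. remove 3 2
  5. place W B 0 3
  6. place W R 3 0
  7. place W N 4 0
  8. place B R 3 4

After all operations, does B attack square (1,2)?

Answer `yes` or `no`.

Op 1: place BN@(1,4)
Op 2: place WQ@(3,2)
Op 3: place BQ@(4,1)
Op 4: remove (3,2)
Op 5: place WB@(0,3)
Op 6: place WR@(3,0)
Op 7: place WN@(4,0)
Op 8: place BR@(3,4)
Per-piece attacks for B:
  BN@(1,4): attacks (2,2) (3,3) (0,2)
  BR@(3,4): attacks (3,3) (3,2) (3,1) (3,0) (4,4) (2,4) (1,4) [ray(0,-1) blocked at (3,0); ray(-1,0) blocked at (1,4)]
  BQ@(4,1): attacks (4,2) (4,3) (4,4) (4,0) (3,1) (2,1) (1,1) (0,1) (3,2) (2,3) (1,4) (3,0) [ray(0,-1) blocked at (4,0); ray(-1,1) blocked at (1,4); ray(-1,-1) blocked at (3,0)]
B attacks (1,2): no

Answer: no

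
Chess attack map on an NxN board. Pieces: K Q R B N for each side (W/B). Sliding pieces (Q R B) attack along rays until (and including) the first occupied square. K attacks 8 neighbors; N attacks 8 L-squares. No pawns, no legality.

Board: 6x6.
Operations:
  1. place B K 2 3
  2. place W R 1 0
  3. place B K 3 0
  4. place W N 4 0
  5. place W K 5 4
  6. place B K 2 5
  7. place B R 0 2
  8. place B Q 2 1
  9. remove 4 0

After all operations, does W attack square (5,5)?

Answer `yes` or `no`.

Answer: yes

Derivation:
Op 1: place BK@(2,3)
Op 2: place WR@(1,0)
Op 3: place BK@(3,0)
Op 4: place WN@(4,0)
Op 5: place WK@(5,4)
Op 6: place BK@(2,5)
Op 7: place BR@(0,2)
Op 8: place BQ@(2,1)
Op 9: remove (4,0)
Per-piece attacks for W:
  WR@(1,0): attacks (1,1) (1,2) (1,3) (1,4) (1,5) (2,0) (3,0) (0,0) [ray(1,0) blocked at (3,0)]
  WK@(5,4): attacks (5,5) (5,3) (4,4) (4,5) (4,3)
W attacks (5,5): yes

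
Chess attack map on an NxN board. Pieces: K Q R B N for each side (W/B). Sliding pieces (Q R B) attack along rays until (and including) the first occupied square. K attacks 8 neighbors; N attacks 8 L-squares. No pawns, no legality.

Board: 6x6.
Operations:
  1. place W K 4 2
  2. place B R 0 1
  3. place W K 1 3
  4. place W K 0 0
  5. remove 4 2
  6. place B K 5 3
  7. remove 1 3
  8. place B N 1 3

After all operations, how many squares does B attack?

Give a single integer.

Answer: 19

Derivation:
Op 1: place WK@(4,2)
Op 2: place BR@(0,1)
Op 3: place WK@(1,3)
Op 4: place WK@(0,0)
Op 5: remove (4,2)
Op 6: place BK@(5,3)
Op 7: remove (1,3)
Op 8: place BN@(1,3)
Per-piece attacks for B:
  BR@(0,1): attacks (0,2) (0,3) (0,4) (0,5) (0,0) (1,1) (2,1) (3,1) (4,1) (5,1) [ray(0,-1) blocked at (0,0)]
  BN@(1,3): attacks (2,5) (3,4) (0,5) (2,1) (3,2) (0,1)
  BK@(5,3): attacks (5,4) (5,2) (4,3) (4,4) (4,2)
Union (19 distinct): (0,0) (0,1) (0,2) (0,3) (0,4) (0,5) (1,1) (2,1) (2,5) (3,1) (3,2) (3,4) (4,1) (4,2) (4,3) (4,4) (5,1) (5,2) (5,4)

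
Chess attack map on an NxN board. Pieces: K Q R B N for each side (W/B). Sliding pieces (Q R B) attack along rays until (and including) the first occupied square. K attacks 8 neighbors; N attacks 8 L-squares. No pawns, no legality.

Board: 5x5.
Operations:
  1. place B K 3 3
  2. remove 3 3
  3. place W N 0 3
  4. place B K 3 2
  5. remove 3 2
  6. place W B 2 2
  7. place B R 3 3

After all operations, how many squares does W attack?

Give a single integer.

Answer: 9

Derivation:
Op 1: place BK@(3,3)
Op 2: remove (3,3)
Op 3: place WN@(0,3)
Op 4: place BK@(3,2)
Op 5: remove (3,2)
Op 6: place WB@(2,2)
Op 7: place BR@(3,3)
Per-piece attacks for W:
  WN@(0,3): attacks (2,4) (1,1) (2,2)
  WB@(2,2): attacks (3,3) (3,1) (4,0) (1,3) (0,4) (1,1) (0,0) [ray(1,1) blocked at (3,3)]
Union (9 distinct): (0,0) (0,4) (1,1) (1,3) (2,2) (2,4) (3,1) (3,3) (4,0)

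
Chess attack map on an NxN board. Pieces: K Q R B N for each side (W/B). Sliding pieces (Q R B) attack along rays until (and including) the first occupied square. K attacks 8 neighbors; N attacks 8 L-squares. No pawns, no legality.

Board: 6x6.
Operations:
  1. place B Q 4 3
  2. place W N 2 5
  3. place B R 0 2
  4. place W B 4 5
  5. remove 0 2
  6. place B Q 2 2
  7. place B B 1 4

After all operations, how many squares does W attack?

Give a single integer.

Answer: 9

Derivation:
Op 1: place BQ@(4,3)
Op 2: place WN@(2,5)
Op 3: place BR@(0,2)
Op 4: place WB@(4,5)
Op 5: remove (0,2)
Op 6: place BQ@(2,2)
Op 7: place BB@(1,4)
Per-piece attacks for W:
  WN@(2,5): attacks (3,3) (4,4) (1,3) (0,4)
  WB@(4,5): attacks (5,4) (3,4) (2,3) (1,2) (0,1)
Union (9 distinct): (0,1) (0,4) (1,2) (1,3) (2,3) (3,3) (3,4) (4,4) (5,4)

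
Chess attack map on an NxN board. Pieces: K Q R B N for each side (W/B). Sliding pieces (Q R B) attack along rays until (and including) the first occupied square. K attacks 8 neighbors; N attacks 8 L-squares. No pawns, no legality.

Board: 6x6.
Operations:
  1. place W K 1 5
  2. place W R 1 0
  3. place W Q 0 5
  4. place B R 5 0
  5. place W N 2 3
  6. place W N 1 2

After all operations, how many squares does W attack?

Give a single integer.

Op 1: place WK@(1,5)
Op 2: place WR@(1,0)
Op 3: place WQ@(0,5)
Op 4: place BR@(5,0)
Op 5: place WN@(2,3)
Op 6: place WN@(1,2)
Per-piece attacks for W:
  WQ@(0,5): attacks (0,4) (0,3) (0,2) (0,1) (0,0) (1,5) (1,4) (2,3) [ray(1,0) blocked at (1,5); ray(1,-1) blocked at (2,3)]
  WR@(1,0): attacks (1,1) (1,2) (2,0) (3,0) (4,0) (5,0) (0,0) [ray(0,1) blocked at (1,2); ray(1,0) blocked at (5,0)]
  WN@(1,2): attacks (2,4) (3,3) (0,4) (2,0) (3,1) (0,0)
  WK@(1,5): attacks (1,4) (2,5) (0,5) (2,4) (0,4)
  WN@(2,3): attacks (3,5) (4,4) (1,5) (0,4) (3,1) (4,2) (1,1) (0,2)
Union (22 distinct): (0,0) (0,1) (0,2) (0,3) (0,4) (0,5) (1,1) (1,2) (1,4) (1,5) (2,0) (2,3) (2,4) (2,5) (3,0) (3,1) (3,3) (3,5) (4,0) (4,2) (4,4) (5,0)

Answer: 22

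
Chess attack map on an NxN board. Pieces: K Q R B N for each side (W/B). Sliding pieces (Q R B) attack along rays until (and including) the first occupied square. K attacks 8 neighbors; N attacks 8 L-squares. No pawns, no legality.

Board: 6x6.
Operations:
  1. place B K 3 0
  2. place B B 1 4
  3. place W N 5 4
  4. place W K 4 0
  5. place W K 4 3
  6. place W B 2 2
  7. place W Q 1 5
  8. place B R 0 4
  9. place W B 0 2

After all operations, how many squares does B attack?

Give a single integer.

Op 1: place BK@(3,0)
Op 2: place BB@(1,4)
Op 3: place WN@(5,4)
Op 4: place WK@(4,0)
Op 5: place WK@(4,3)
Op 6: place WB@(2,2)
Op 7: place WQ@(1,5)
Op 8: place BR@(0,4)
Op 9: place WB@(0,2)
Per-piece attacks for B:
  BR@(0,4): attacks (0,5) (0,3) (0,2) (1,4) [ray(0,-1) blocked at (0,2); ray(1,0) blocked at (1,4)]
  BB@(1,4): attacks (2,5) (2,3) (3,2) (4,1) (5,0) (0,5) (0,3)
  BK@(3,0): attacks (3,1) (4,0) (2,0) (4,1) (2,1)
Union (13 distinct): (0,2) (0,3) (0,5) (1,4) (2,0) (2,1) (2,3) (2,5) (3,1) (3,2) (4,0) (4,1) (5,0)

Answer: 13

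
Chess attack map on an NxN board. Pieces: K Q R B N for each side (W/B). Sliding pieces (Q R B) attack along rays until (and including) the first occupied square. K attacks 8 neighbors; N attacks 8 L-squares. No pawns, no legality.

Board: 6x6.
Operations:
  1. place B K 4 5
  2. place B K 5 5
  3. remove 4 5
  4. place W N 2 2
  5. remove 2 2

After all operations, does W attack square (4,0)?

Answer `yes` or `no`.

Answer: no

Derivation:
Op 1: place BK@(4,5)
Op 2: place BK@(5,5)
Op 3: remove (4,5)
Op 4: place WN@(2,2)
Op 5: remove (2,2)
Per-piece attacks for W:
W attacks (4,0): no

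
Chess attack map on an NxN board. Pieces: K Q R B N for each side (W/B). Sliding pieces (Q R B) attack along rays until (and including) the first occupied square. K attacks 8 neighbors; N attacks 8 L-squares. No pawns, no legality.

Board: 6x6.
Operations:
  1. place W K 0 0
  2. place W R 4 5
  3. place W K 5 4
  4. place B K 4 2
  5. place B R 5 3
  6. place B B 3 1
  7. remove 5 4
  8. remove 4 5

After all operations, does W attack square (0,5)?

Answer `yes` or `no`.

Op 1: place WK@(0,0)
Op 2: place WR@(4,5)
Op 3: place WK@(5,4)
Op 4: place BK@(4,2)
Op 5: place BR@(5,3)
Op 6: place BB@(3,1)
Op 7: remove (5,4)
Op 8: remove (4,5)
Per-piece attacks for W:
  WK@(0,0): attacks (0,1) (1,0) (1,1)
W attacks (0,5): no

Answer: no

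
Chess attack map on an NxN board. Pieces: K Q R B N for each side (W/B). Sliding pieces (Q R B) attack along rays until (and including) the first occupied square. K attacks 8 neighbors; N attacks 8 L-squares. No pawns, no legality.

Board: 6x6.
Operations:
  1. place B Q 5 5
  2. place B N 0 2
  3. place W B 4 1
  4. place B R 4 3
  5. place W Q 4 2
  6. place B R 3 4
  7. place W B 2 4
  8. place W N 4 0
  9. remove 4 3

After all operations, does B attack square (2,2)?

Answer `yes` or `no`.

Answer: yes

Derivation:
Op 1: place BQ@(5,5)
Op 2: place BN@(0,2)
Op 3: place WB@(4,1)
Op 4: place BR@(4,3)
Op 5: place WQ@(4,2)
Op 6: place BR@(3,4)
Op 7: place WB@(2,4)
Op 8: place WN@(4,0)
Op 9: remove (4,3)
Per-piece attacks for B:
  BN@(0,2): attacks (1,4) (2,3) (1,0) (2,1)
  BR@(3,4): attacks (3,5) (3,3) (3,2) (3,1) (3,0) (4,4) (5,4) (2,4) [ray(-1,0) blocked at (2,4)]
  BQ@(5,5): attacks (5,4) (5,3) (5,2) (5,1) (5,0) (4,5) (3,5) (2,5) (1,5) (0,5) (4,4) (3,3) (2,2) (1,1) (0,0)
B attacks (2,2): yes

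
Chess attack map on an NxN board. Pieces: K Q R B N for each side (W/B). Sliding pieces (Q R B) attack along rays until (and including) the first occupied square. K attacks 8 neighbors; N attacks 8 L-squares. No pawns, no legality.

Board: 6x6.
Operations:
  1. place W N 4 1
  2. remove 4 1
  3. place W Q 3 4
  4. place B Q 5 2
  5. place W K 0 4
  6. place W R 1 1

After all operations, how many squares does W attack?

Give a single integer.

Op 1: place WN@(4,1)
Op 2: remove (4,1)
Op 3: place WQ@(3,4)
Op 4: place BQ@(5,2)
Op 5: place WK@(0,4)
Op 6: place WR@(1,1)
Per-piece attacks for W:
  WK@(0,4): attacks (0,5) (0,3) (1,4) (1,5) (1,3)
  WR@(1,1): attacks (1,2) (1,3) (1,4) (1,5) (1,0) (2,1) (3,1) (4,1) (5,1) (0,1)
  WQ@(3,4): attacks (3,5) (3,3) (3,2) (3,1) (3,0) (4,4) (5,4) (2,4) (1,4) (0,4) (4,5) (4,3) (5,2) (2,5) (2,3) (1,2) (0,1) [ray(-1,0) blocked at (0,4); ray(1,-1) blocked at (5,2)]
Union (25 distinct): (0,1) (0,3) (0,4) (0,5) (1,0) (1,2) (1,3) (1,4) (1,5) (2,1) (2,3) (2,4) (2,5) (3,0) (3,1) (3,2) (3,3) (3,5) (4,1) (4,3) (4,4) (4,5) (5,1) (5,2) (5,4)

Answer: 25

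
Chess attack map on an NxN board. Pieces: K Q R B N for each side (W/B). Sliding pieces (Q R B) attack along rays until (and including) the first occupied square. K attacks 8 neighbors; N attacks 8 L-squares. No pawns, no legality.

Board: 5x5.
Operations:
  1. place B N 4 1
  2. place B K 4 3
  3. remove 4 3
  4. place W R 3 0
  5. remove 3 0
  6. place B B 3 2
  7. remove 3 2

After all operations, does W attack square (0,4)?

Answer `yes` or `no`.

Answer: no

Derivation:
Op 1: place BN@(4,1)
Op 2: place BK@(4,3)
Op 3: remove (4,3)
Op 4: place WR@(3,0)
Op 5: remove (3,0)
Op 6: place BB@(3,2)
Op 7: remove (3,2)
Per-piece attacks for W:
W attacks (0,4): no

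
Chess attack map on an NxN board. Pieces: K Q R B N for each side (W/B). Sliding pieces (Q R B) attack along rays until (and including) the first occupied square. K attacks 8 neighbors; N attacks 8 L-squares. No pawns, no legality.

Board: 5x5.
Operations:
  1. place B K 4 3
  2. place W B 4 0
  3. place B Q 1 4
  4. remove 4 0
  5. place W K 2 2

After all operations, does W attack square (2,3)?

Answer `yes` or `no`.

Answer: yes

Derivation:
Op 1: place BK@(4,3)
Op 2: place WB@(4,0)
Op 3: place BQ@(1,4)
Op 4: remove (4,0)
Op 5: place WK@(2,2)
Per-piece attacks for W:
  WK@(2,2): attacks (2,3) (2,1) (3,2) (1,2) (3,3) (3,1) (1,3) (1,1)
W attacks (2,3): yes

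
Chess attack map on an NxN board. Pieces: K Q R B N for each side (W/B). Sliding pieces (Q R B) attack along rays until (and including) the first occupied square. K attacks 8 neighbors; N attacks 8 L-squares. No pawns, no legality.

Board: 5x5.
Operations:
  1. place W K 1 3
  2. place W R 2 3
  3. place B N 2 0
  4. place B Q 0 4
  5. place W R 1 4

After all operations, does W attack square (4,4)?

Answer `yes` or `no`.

Op 1: place WK@(1,3)
Op 2: place WR@(2,3)
Op 3: place BN@(2,0)
Op 4: place BQ@(0,4)
Op 5: place WR@(1,4)
Per-piece attacks for W:
  WK@(1,3): attacks (1,4) (1,2) (2,3) (0,3) (2,4) (2,2) (0,4) (0,2)
  WR@(1,4): attacks (1,3) (2,4) (3,4) (4,4) (0,4) [ray(0,-1) blocked at (1,3); ray(-1,0) blocked at (0,4)]
  WR@(2,3): attacks (2,4) (2,2) (2,1) (2,0) (3,3) (4,3) (1,3) [ray(0,-1) blocked at (2,0); ray(-1,0) blocked at (1,3)]
W attacks (4,4): yes

Answer: yes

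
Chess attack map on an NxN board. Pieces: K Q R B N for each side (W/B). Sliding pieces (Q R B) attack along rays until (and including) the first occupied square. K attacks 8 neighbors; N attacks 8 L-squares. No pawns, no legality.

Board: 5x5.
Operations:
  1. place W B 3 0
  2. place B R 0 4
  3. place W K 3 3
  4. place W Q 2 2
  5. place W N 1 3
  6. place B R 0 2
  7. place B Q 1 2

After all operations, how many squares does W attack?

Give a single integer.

Answer: 19

Derivation:
Op 1: place WB@(3,0)
Op 2: place BR@(0,4)
Op 3: place WK@(3,3)
Op 4: place WQ@(2,2)
Op 5: place WN@(1,3)
Op 6: place BR@(0,2)
Op 7: place BQ@(1,2)
Per-piece attacks for W:
  WN@(1,3): attacks (3,4) (2,1) (3,2) (0,1)
  WQ@(2,2): attacks (2,3) (2,4) (2,1) (2,0) (3,2) (4,2) (1,2) (3,3) (3,1) (4,0) (1,3) (1,1) (0,0) [ray(-1,0) blocked at (1,2); ray(1,1) blocked at (3,3); ray(-1,1) blocked at (1,3)]
  WB@(3,0): attacks (4,1) (2,1) (1,2) [ray(-1,1) blocked at (1,2)]
  WK@(3,3): attacks (3,4) (3,2) (4,3) (2,3) (4,4) (4,2) (2,4) (2,2)
Union (19 distinct): (0,0) (0,1) (1,1) (1,2) (1,3) (2,0) (2,1) (2,2) (2,3) (2,4) (3,1) (3,2) (3,3) (3,4) (4,0) (4,1) (4,2) (4,3) (4,4)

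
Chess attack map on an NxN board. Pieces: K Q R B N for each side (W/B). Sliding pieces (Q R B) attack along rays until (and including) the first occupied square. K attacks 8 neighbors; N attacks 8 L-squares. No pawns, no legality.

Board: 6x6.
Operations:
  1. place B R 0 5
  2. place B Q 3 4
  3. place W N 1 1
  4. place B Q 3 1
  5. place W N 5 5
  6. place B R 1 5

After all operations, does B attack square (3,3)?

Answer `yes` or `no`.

Op 1: place BR@(0,5)
Op 2: place BQ@(3,4)
Op 3: place WN@(1,1)
Op 4: place BQ@(3,1)
Op 5: place WN@(5,5)
Op 6: place BR@(1,5)
Per-piece attacks for B:
  BR@(0,5): attacks (0,4) (0,3) (0,2) (0,1) (0,0) (1,5) [ray(1,0) blocked at (1,5)]
  BR@(1,5): attacks (1,4) (1,3) (1,2) (1,1) (2,5) (3,5) (4,5) (5,5) (0,5) [ray(0,-1) blocked at (1,1); ray(1,0) blocked at (5,5); ray(-1,0) blocked at (0,5)]
  BQ@(3,1): attacks (3,2) (3,3) (3,4) (3,0) (4,1) (5,1) (2,1) (1,1) (4,2) (5,3) (4,0) (2,2) (1,3) (0,4) (2,0) [ray(0,1) blocked at (3,4); ray(-1,0) blocked at (1,1)]
  BQ@(3,4): attacks (3,5) (3,3) (3,2) (3,1) (4,4) (5,4) (2,4) (1,4) (0,4) (4,5) (4,3) (5,2) (2,5) (2,3) (1,2) (0,1) [ray(0,-1) blocked at (3,1)]
B attacks (3,3): yes

Answer: yes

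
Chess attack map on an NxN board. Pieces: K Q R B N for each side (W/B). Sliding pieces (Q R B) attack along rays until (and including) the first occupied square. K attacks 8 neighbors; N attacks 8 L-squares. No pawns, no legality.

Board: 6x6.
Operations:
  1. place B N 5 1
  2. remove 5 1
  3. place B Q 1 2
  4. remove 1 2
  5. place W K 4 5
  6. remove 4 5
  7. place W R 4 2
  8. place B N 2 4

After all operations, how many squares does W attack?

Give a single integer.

Answer: 10

Derivation:
Op 1: place BN@(5,1)
Op 2: remove (5,1)
Op 3: place BQ@(1,2)
Op 4: remove (1,2)
Op 5: place WK@(4,5)
Op 6: remove (4,5)
Op 7: place WR@(4,2)
Op 8: place BN@(2,4)
Per-piece attacks for W:
  WR@(4,2): attacks (4,3) (4,4) (4,5) (4,1) (4,0) (5,2) (3,2) (2,2) (1,2) (0,2)
Union (10 distinct): (0,2) (1,2) (2,2) (3,2) (4,0) (4,1) (4,3) (4,4) (4,5) (5,2)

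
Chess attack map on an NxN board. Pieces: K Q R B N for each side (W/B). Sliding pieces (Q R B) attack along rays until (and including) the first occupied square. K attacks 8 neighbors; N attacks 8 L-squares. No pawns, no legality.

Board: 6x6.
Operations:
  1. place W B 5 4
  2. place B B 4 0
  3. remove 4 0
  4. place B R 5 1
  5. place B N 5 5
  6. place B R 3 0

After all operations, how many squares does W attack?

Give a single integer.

Op 1: place WB@(5,4)
Op 2: place BB@(4,0)
Op 3: remove (4,0)
Op 4: place BR@(5,1)
Op 5: place BN@(5,5)
Op 6: place BR@(3,0)
Per-piece attacks for W:
  WB@(5,4): attacks (4,5) (4,3) (3,2) (2,1) (1,0)
Union (5 distinct): (1,0) (2,1) (3,2) (4,3) (4,5)

Answer: 5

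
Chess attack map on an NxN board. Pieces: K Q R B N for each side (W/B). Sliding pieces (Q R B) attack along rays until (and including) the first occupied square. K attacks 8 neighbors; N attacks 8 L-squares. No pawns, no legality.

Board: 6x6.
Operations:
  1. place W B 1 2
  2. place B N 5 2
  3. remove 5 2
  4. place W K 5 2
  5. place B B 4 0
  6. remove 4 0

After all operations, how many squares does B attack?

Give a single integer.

Answer: 0

Derivation:
Op 1: place WB@(1,2)
Op 2: place BN@(5,2)
Op 3: remove (5,2)
Op 4: place WK@(5,2)
Op 5: place BB@(4,0)
Op 6: remove (4,0)
Per-piece attacks for B:
Union (0 distinct): (none)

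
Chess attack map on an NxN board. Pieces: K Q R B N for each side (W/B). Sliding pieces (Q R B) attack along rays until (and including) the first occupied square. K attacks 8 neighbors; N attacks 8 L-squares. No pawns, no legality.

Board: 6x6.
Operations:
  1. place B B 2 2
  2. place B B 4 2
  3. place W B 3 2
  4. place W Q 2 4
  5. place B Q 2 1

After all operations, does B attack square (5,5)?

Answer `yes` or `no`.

Op 1: place BB@(2,2)
Op 2: place BB@(4,2)
Op 3: place WB@(3,2)
Op 4: place WQ@(2,4)
Op 5: place BQ@(2,1)
Per-piece attacks for B:
  BQ@(2,1): attacks (2,2) (2,0) (3,1) (4,1) (5,1) (1,1) (0,1) (3,2) (3,0) (1,2) (0,3) (1,0) [ray(0,1) blocked at (2,2); ray(1,1) blocked at (3,2)]
  BB@(2,2): attacks (3,3) (4,4) (5,5) (3,1) (4,0) (1,3) (0,4) (1,1) (0,0)
  BB@(4,2): attacks (5,3) (5,1) (3,3) (2,4) (3,1) (2,0) [ray(-1,1) blocked at (2,4)]
B attacks (5,5): yes

Answer: yes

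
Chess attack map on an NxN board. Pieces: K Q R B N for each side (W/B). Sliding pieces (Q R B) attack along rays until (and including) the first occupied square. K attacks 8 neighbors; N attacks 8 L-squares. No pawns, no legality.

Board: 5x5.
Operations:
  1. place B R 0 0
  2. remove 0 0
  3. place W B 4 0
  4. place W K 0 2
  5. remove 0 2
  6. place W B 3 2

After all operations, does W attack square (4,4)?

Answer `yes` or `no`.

Op 1: place BR@(0,0)
Op 2: remove (0,0)
Op 3: place WB@(4,0)
Op 4: place WK@(0,2)
Op 5: remove (0,2)
Op 6: place WB@(3,2)
Per-piece attacks for W:
  WB@(3,2): attacks (4,3) (4,1) (2,3) (1,4) (2,1) (1,0)
  WB@(4,0): attacks (3,1) (2,2) (1,3) (0,4)
W attacks (4,4): no

Answer: no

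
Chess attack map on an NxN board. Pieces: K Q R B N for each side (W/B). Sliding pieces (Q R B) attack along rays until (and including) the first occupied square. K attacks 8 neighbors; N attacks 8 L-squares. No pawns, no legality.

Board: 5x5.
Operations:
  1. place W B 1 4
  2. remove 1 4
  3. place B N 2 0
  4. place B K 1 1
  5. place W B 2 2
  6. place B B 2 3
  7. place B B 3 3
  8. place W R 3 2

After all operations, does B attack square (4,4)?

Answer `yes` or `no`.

Answer: yes

Derivation:
Op 1: place WB@(1,4)
Op 2: remove (1,4)
Op 3: place BN@(2,0)
Op 4: place BK@(1,1)
Op 5: place WB@(2,2)
Op 6: place BB@(2,3)
Op 7: place BB@(3,3)
Op 8: place WR@(3,2)
Per-piece attacks for B:
  BK@(1,1): attacks (1,2) (1,0) (2,1) (0,1) (2,2) (2,0) (0,2) (0,0)
  BN@(2,0): attacks (3,2) (4,1) (1,2) (0,1)
  BB@(2,3): attacks (3,4) (3,2) (1,4) (1,2) (0,1) [ray(1,-1) blocked at (3,2)]
  BB@(3,3): attacks (4,4) (4,2) (2,4) (2,2) [ray(-1,-1) blocked at (2,2)]
B attacks (4,4): yes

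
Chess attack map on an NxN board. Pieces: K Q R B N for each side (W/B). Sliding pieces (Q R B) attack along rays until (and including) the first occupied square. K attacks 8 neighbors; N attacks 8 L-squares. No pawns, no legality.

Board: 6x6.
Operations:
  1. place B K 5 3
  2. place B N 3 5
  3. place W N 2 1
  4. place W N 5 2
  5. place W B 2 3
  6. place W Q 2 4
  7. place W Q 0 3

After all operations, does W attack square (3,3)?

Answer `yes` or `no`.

Op 1: place BK@(5,3)
Op 2: place BN@(3,5)
Op 3: place WN@(2,1)
Op 4: place WN@(5,2)
Op 5: place WB@(2,3)
Op 6: place WQ@(2,4)
Op 7: place WQ@(0,3)
Per-piece attacks for W:
  WQ@(0,3): attacks (0,4) (0,5) (0,2) (0,1) (0,0) (1,3) (2,3) (1,4) (2,5) (1,2) (2,1) [ray(1,0) blocked at (2,3); ray(1,-1) blocked at (2,1)]
  WN@(2,1): attacks (3,3) (4,2) (1,3) (0,2) (4,0) (0,0)
  WB@(2,3): attacks (3,4) (4,5) (3,2) (4,1) (5,0) (1,4) (0,5) (1,2) (0,1)
  WQ@(2,4): attacks (2,5) (2,3) (3,4) (4,4) (5,4) (1,4) (0,4) (3,5) (3,3) (4,2) (5,1) (1,5) (1,3) (0,2) [ray(0,-1) blocked at (2,3); ray(1,1) blocked at (3,5)]
  WN@(5,2): attacks (4,4) (3,3) (4,0) (3,1)
W attacks (3,3): yes

Answer: yes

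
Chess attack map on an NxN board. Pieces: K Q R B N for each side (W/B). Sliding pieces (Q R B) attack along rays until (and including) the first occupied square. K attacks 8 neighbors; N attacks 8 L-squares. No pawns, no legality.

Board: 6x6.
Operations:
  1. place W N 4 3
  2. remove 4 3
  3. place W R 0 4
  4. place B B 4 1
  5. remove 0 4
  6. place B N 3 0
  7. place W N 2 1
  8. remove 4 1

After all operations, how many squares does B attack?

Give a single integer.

Op 1: place WN@(4,3)
Op 2: remove (4,3)
Op 3: place WR@(0,4)
Op 4: place BB@(4,1)
Op 5: remove (0,4)
Op 6: place BN@(3,0)
Op 7: place WN@(2,1)
Op 8: remove (4,1)
Per-piece attacks for B:
  BN@(3,0): attacks (4,2) (5,1) (2,2) (1,1)
Union (4 distinct): (1,1) (2,2) (4,2) (5,1)

Answer: 4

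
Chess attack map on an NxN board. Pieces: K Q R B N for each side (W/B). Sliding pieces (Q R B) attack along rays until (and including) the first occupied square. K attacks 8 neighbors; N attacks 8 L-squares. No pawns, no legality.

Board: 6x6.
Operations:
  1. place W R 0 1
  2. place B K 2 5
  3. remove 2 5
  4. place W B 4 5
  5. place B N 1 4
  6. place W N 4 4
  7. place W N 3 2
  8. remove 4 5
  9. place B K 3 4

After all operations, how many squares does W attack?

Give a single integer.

Op 1: place WR@(0,1)
Op 2: place BK@(2,5)
Op 3: remove (2,5)
Op 4: place WB@(4,5)
Op 5: place BN@(1,4)
Op 6: place WN@(4,4)
Op 7: place WN@(3,2)
Op 8: remove (4,5)
Op 9: place BK@(3,4)
Per-piece attacks for W:
  WR@(0,1): attacks (0,2) (0,3) (0,4) (0,5) (0,0) (1,1) (2,1) (3,1) (4,1) (5,1)
  WN@(3,2): attacks (4,4) (5,3) (2,4) (1,3) (4,0) (5,1) (2,0) (1,1)
  WN@(4,4): attacks (2,5) (5,2) (3,2) (2,3)
Union (20 distinct): (0,0) (0,2) (0,3) (0,4) (0,5) (1,1) (1,3) (2,0) (2,1) (2,3) (2,4) (2,5) (3,1) (3,2) (4,0) (4,1) (4,4) (5,1) (5,2) (5,3)

Answer: 20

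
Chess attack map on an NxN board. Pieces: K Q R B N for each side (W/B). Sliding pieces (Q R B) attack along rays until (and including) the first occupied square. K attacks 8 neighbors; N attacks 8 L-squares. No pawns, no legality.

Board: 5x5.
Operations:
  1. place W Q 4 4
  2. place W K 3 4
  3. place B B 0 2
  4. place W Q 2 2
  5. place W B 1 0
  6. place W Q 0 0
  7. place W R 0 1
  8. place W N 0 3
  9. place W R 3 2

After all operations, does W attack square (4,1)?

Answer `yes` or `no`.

Op 1: place WQ@(4,4)
Op 2: place WK@(3,4)
Op 3: place BB@(0,2)
Op 4: place WQ@(2,2)
Op 5: place WB@(1,0)
Op 6: place WQ@(0,0)
Op 7: place WR@(0,1)
Op 8: place WN@(0,3)
Op 9: place WR@(3,2)
Per-piece attacks for W:
  WQ@(0,0): attacks (0,1) (1,0) (1,1) (2,2) [ray(0,1) blocked at (0,1); ray(1,0) blocked at (1,0); ray(1,1) blocked at (2,2)]
  WR@(0,1): attacks (0,2) (0,0) (1,1) (2,1) (3,1) (4,1) [ray(0,1) blocked at (0,2); ray(0,-1) blocked at (0,0)]
  WN@(0,3): attacks (2,4) (1,1) (2,2)
  WB@(1,0): attacks (2,1) (3,2) (0,1) [ray(1,1) blocked at (3,2); ray(-1,1) blocked at (0,1)]
  WQ@(2,2): attacks (2,3) (2,4) (2,1) (2,0) (3,2) (1,2) (0,2) (3,3) (4,4) (3,1) (4,0) (1,3) (0,4) (1,1) (0,0) [ray(1,0) blocked at (3,2); ray(-1,0) blocked at (0,2); ray(1,1) blocked at (4,4); ray(-1,-1) blocked at (0,0)]
  WR@(3,2): attacks (3,3) (3,4) (3,1) (3,0) (4,2) (2,2) [ray(0,1) blocked at (3,4); ray(-1,0) blocked at (2,2)]
  WK@(3,4): attacks (3,3) (4,4) (2,4) (4,3) (2,3)
  WQ@(4,4): attacks (4,3) (4,2) (4,1) (4,0) (3,4) (3,3) (2,2) [ray(-1,0) blocked at (3,4); ray(-1,-1) blocked at (2,2)]
W attacks (4,1): yes

Answer: yes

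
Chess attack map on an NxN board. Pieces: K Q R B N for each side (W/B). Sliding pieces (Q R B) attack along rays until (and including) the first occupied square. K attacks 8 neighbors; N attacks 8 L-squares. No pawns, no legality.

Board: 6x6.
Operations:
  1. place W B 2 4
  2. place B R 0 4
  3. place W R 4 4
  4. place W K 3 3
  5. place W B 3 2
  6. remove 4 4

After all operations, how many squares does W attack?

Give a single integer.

Answer: 20

Derivation:
Op 1: place WB@(2,4)
Op 2: place BR@(0,4)
Op 3: place WR@(4,4)
Op 4: place WK@(3,3)
Op 5: place WB@(3,2)
Op 6: remove (4,4)
Per-piece attacks for W:
  WB@(2,4): attacks (3,5) (3,3) (1,5) (1,3) (0,2) [ray(1,-1) blocked at (3,3)]
  WB@(3,2): attacks (4,3) (5,4) (4,1) (5,0) (2,3) (1,4) (0,5) (2,1) (1,0)
  WK@(3,3): attacks (3,4) (3,2) (4,3) (2,3) (4,4) (4,2) (2,4) (2,2)
Union (20 distinct): (0,2) (0,5) (1,0) (1,3) (1,4) (1,5) (2,1) (2,2) (2,3) (2,4) (3,2) (3,3) (3,4) (3,5) (4,1) (4,2) (4,3) (4,4) (5,0) (5,4)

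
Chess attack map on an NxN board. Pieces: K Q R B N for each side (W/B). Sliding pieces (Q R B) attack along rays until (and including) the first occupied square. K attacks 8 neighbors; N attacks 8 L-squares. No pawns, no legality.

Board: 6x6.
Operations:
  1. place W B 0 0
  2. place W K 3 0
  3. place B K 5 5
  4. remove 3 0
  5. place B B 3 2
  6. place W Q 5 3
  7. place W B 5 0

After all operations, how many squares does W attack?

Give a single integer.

Op 1: place WB@(0,0)
Op 2: place WK@(3,0)
Op 3: place BK@(5,5)
Op 4: remove (3,0)
Op 5: place BB@(3,2)
Op 6: place WQ@(5,3)
Op 7: place WB@(5,0)
Per-piece attacks for W:
  WB@(0,0): attacks (1,1) (2,2) (3,3) (4,4) (5,5) [ray(1,1) blocked at (5,5)]
  WB@(5,0): attacks (4,1) (3,2) [ray(-1,1) blocked at (3,2)]
  WQ@(5,3): attacks (5,4) (5,5) (5,2) (5,1) (5,0) (4,3) (3,3) (2,3) (1,3) (0,3) (4,4) (3,5) (4,2) (3,1) (2,0) [ray(0,1) blocked at (5,5); ray(0,-1) blocked at (5,0)]
Union (19 distinct): (0,3) (1,1) (1,3) (2,0) (2,2) (2,3) (3,1) (3,2) (3,3) (3,5) (4,1) (4,2) (4,3) (4,4) (5,0) (5,1) (5,2) (5,4) (5,5)

Answer: 19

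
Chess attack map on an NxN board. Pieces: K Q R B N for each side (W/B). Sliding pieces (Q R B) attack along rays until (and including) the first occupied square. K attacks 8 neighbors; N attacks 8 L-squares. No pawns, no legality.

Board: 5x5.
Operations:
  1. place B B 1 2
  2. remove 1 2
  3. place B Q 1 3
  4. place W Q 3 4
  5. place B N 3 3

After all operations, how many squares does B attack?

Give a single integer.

Answer: 15

Derivation:
Op 1: place BB@(1,2)
Op 2: remove (1,2)
Op 3: place BQ@(1,3)
Op 4: place WQ@(3,4)
Op 5: place BN@(3,3)
Per-piece attacks for B:
  BQ@(1,3): attacks (1,4) (1,2) (1,1) (1,0) (2,3) (3,3) (0,3) (2,4) (2,2) (3,1) (4,0) (0,4) (0,2) [ray(1,0) blocked at (3,3)]
  BN@(3,3): attacks (1,4) (4,1) (2,1) (1,2)
Union (15 distinct): (0,2) (0,3) (0,4) (1,0) (1,1) (1,2) (1,4) (2,1) (2,2) (2,3) (2,4) (3,1) (3,3) (4,0) (4,1)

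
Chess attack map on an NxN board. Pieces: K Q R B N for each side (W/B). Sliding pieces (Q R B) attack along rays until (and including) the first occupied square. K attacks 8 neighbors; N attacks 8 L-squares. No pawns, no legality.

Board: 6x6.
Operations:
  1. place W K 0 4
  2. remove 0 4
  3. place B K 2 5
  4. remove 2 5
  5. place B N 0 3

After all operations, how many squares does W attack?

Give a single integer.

Op 1: place WK@(0,4)
Op 2: remove (0,4)
Op 3: place BK@(2,5)
Op 4: remove (2,5)
Op 5: place BN@(0,3)
Per-piece attacks for W:
Union (0 distinct): (none)

Answer: 0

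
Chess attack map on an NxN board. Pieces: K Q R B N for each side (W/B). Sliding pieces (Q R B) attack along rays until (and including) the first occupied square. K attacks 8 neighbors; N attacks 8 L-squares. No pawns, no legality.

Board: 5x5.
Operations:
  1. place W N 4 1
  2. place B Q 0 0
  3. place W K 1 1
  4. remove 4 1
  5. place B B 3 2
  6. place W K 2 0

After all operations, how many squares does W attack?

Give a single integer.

Op 1: place WN@(4,1)
Op 2: place BQ@(0,0)
Op 3: place WK@(1,1)
Op 4: remove (4,1)
Op 5: place BB@(3,2)
Op 6: place WK@(2,0)
Per-piece attacks for W:
  WK@(1,1): attacks (1,2) (1,0) (2,1) (0,1) (2,2) (2,0) (0,2) (0,0)
  WK@(2,0): attacks (2,1) (3,0) (1,0) (3,1) (1,1)
Union (11 distinct): (0,0) (0,1) (0,2) (1,0) (1,1) (1,2) (2,0) (2,1) (2,2) (3,0) (3,1)

Answer: 11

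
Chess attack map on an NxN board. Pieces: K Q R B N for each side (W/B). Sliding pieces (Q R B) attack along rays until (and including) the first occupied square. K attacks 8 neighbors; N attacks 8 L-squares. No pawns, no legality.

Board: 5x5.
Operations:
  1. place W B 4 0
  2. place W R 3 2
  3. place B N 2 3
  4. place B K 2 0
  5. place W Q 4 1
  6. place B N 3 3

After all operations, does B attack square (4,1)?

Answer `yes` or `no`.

Op 1: place WB@(4,0)
Op 2: place WR@(3,2)
Op 3: place BN@(2,3)
Op 4: place BK@(2,0)
Op 5: place WQ@(4,1)
Op 6: place BN@(3,3)
Per-piece attacks for B:
  BK@(2,0): attacks (2,1) (3,0) (1,0) (3,1) (1,1)
  BN@(2,3): attacks (4,4) (0,4) (3,1) (4,2) (1,1) (0,2)
  BN@(3,3): attacks (1,4) (4,1) (2,1) (1,2)
B attacks (4,1): yes

Answer: yes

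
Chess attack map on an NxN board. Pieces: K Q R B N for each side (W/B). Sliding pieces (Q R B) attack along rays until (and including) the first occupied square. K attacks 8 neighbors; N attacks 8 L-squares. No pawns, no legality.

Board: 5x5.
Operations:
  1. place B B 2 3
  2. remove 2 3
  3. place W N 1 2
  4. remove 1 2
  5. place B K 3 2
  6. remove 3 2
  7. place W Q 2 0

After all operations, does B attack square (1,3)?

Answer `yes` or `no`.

Op 1: place BB@(2,3)
Op 2: remove (2,3)
Op 3: place WN@(1,2)
Op 4: remove (1,2)
Op 5: place BK@(3,2)
Op 6: remove (3,2)
Op 7: place WQ@(2,0)
Per-piece attacks for B:
B attacks (1,3): no

Answer: no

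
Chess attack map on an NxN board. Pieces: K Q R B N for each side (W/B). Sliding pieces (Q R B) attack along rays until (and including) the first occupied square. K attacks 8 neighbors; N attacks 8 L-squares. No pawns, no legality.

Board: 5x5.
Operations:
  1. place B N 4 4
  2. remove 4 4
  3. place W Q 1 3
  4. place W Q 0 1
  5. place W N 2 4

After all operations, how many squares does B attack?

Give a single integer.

Op 1: place BN@(4,4)
Op 2: remove (4,4)
Op 3: place WQ@(1,3)
Op 4: place WQ@(0,1)
Op 5: place WN@(2,4)
Per-piece attacks for B:
Union (0 distinct): (none)

Answer: 0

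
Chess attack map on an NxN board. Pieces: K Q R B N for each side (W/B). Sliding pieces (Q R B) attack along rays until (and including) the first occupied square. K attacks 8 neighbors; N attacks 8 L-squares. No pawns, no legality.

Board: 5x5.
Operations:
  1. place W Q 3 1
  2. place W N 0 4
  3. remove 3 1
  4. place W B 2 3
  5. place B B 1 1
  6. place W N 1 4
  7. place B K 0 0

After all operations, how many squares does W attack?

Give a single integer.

Answer: 10

Derivation:
Op 1: place WQ@(3,1)
Op 2: place WN@(0,4)
Op 3: remove (3,1)
Op 4: place WB@(2,3)
Op 5: place BB@(1,1)
Op 6: place WN@(1,4)
Op 7: place BK@(0,0)
Per-piece attacks for W:
  WN@(0,4): attacks (1,2) (2,3)
  WN@(1,4): attacks (2,2) (3,3) (0,2)
  WB@(2,3): attacks (3,4) (3,2) (4,1) (1,4) (1,2) (0,1) [ray(-1,1) blocked at (1,4)]
Union (10 distinct): (0,1) (0,2) (1,2) (1,4) (2,2) (2,3) (3,2) (3,3) (3,4) (4,1)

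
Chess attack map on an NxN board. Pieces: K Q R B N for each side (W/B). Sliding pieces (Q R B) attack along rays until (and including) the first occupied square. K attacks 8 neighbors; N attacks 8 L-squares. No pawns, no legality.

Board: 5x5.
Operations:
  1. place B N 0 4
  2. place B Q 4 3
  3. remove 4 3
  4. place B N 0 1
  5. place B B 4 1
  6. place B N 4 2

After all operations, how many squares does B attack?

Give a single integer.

Op 1: place BN@(0,4)
Op 2: place BQ@(4,3)
Op 3: remove (4,3)
Op 4: place BN@(0,1)
Op 5: place BB@(4,1)
Op 6: place BN@(4,2)
Per-piece attacks for B:
  BN@(0,1): attacks (1,3) (2,2) (2,0)
  BN@(0,4): attacks (1,2) (2,3)
  BB@(4,1): attacks (3,2) (2,3) (1,4) (3,0)
  BN@(4,2): attacks (3,4) (2,3) (3,0) (2,1)
Union (10 distinct): (1,2) (1,3) (1,4) (2,0) (2,1) (2,2) (2,3) (3,0) (3,2) (3,4)

Answer: 10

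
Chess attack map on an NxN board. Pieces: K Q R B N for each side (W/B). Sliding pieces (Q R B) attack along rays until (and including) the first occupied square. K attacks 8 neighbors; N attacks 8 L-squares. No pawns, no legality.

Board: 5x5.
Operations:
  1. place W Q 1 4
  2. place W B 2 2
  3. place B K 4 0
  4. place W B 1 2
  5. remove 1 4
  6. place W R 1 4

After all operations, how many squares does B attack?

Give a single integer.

Op 1: place WQ@(1,4)
Op 2: place WB@(2,2)
Op 3: place BK@(4,0)
Op 4: place WB@(1,2)
Op 5: remove (1,4)
Op 6: place WR@(1,4)
Per-piece attacks for B:
  BK@(4,0): attacks (4,1) (3,0) (3,1)
Union (3 distinct): (3,0) (3,1) (4,1)

Answer: 3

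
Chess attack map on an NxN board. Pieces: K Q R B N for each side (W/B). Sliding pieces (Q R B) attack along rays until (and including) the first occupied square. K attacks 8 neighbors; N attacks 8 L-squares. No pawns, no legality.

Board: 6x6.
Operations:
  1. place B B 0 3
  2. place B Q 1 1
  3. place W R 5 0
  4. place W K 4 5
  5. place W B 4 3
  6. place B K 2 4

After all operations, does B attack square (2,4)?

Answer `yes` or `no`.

Op 1: place BB@(0,3)
Op 2: place BQ@(1,1)
Op 3: place WR@(5,0)
Op 4: place WK@(4,5)
Op 5: place WB@(4,3)
Op 6: place BK@(2,4)
Per-piece attacks for B:
  BB@(0,3): attacks (1,4) (2,5) (1,2) (2,1) (3,0)
  BQ@(1,1): attacks (1,2) (1,3) (1,4) (1,5) (1,0) (2,1) (3,1) (4,1) (5,1) (0,1) (2,2) (3,3) (4,4) (5,5) (2,0) (0,2) (0,0)
  BK@(2,4): attacks (2,5) (2,3) (3,4) (1,4) (3,5) (3,3) (1,5) (1,3)
B attacks (2,4): no

Answer: no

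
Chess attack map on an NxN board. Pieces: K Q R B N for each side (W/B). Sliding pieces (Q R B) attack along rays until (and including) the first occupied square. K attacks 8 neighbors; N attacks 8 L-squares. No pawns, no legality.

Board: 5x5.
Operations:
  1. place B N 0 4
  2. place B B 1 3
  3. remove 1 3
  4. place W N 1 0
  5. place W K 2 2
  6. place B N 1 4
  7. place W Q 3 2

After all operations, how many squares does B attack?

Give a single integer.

Answer: 5

Derivation:
Op 1: place BN@(0,4)
Op 2: place BB@(1,3)
Op 3: remove (1,3)
Op 4: place WN@(1,0)
Op 5: place WK@(2,2)
Op 6: place BN@(1,4)
Op 7: place WQ@(3,2)
Per-piece attacks for B:
  BN@(0,4): attacks (1,2) (2,3)
  BN@(1,4): attacks (2,2) (3,3) (0,2)
Union (5 distinct): (0,2) (1,2) (2,2) (2,3) (3,3)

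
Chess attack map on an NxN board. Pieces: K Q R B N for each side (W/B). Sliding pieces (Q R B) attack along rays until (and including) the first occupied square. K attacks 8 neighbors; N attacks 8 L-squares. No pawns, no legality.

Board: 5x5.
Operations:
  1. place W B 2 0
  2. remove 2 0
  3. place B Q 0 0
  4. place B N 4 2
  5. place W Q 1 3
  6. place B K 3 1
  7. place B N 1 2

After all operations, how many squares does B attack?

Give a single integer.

Answer: 21

Derivation:
Op 1: place WB@(2,0)
Op 2: remove (2,0)
Op 3: place BQ@(0,0)
Op 4: place BN@(4,2)
Op 5: place WQ@(1,3)
Op 6: place BK@(3,1)
Op 7: place BN@(1,2)
Per-piece attacks for B:
  BQ@(0,0): attacks (0,1) (0,2) (0,3) (0,4) (1,0) (2,0) (3,0) (4,0) (1,1) (2,2) (3,3) (4,4)
  BN@(1,2): attacks (2,4) (3,3) (0,4) (2,0) (3,1) (0,0)
  BK@(3,1): attacks (3,2) (3,0) (4,1) (2,1) (4,2) (4,0) (2,2) (2,0)
  BN@(4,2): attacks (3,4) (2,3) (3,0) (2,1)
Union (21 distinct): (0,0) (0,1) (0,2) (0,3) (0,4) (1,0) (1,1) (2,0) (2,1) (2,2) (2,3) (2,4) (3,0) (3,1) (3,2) (3,3) (3,4) (4,0) (4,1) (4,2) (4,4)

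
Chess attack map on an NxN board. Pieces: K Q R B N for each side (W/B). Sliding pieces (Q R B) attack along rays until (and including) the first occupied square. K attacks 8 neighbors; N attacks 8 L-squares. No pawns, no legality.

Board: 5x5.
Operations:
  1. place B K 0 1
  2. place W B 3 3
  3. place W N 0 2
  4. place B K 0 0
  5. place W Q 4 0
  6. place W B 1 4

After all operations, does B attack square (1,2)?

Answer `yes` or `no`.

Answer: yes

Derivation:
Op 1: place BK@(0,1)
Op 2: place WB@(3,3)
Op 3: place WN@(0,2)
Op 4: place BK@(0,0)
Op 5: place WQ@(4,0)
Op 6: place WB@(1,4)
Per-piece attacks for B:
  BK@(0,0): attacks (0,1) (1,0) (1,1)
  BK@(0,1): attacks (0,2) (0,0) (1,1) (1,2) (1,0)
B attacks (1,2): yes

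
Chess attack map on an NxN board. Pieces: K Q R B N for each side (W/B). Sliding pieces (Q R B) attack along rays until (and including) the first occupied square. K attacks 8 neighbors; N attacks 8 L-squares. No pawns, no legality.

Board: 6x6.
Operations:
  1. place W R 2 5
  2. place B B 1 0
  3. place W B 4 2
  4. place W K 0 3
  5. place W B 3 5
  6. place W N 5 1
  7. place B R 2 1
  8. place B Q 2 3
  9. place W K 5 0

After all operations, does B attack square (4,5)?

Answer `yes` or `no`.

Answer: yes

Derivation:
Op 1: place WR@(2,5)
Op 2: place BB@(1,0)
Op 3: place WB@(4,2)
Op 4: place WK@(0,3)
Op 5: place WB@(3,5)
Op 6: place WN@(5,1)
Op 7: place BR@(2,1)
Op 8: place BQ@(2,3)
Op 9: place WK@(5,0)
Per-piece attacks for B:
  BB@(1,0): attacks (2,1) (0,1) [ray(1,1) blocked at (2,1)]
  BR@(2,1): attacks (2,2) (2,3) (2,0) (3,1) (4,1) (5,1) (1,1) (0,1) [ray(0,1) blocked at (2,3); ray(1,0) blocked at (5,1)]
  BQ@(2,3): attacks (2,4) (2,5) (2,2) (2,1) (3,3) (4,3) (5,3) (1,3) (0,3) (3,4) (4,5) (3,2) (4,1) (5,0) (1,4) (0,5) (1,2) (0,1) [ray(0,1) blocked at (2,5); ray(0,-1) blocked at (2,1); ray(-1,0) blocked at (0,3); ray(1,-1) blocked at (5,0)]
B attacks (4,5): yes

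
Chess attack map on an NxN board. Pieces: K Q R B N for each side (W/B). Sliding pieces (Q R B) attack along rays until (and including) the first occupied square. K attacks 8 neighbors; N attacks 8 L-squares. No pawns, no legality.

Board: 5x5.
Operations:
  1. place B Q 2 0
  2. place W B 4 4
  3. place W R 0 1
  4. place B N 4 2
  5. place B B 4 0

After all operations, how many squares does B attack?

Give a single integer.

Op 1: place BQ@(2,0)
Op 2: place WB@(4,4)
Op 3: place WR@(0,1)
Op 4: place BN@(4,2)
Op 5: place BB@(4,0)
Per-piece attacks for B:
  BQ@(2,0): attacks (2,1) (2,2) (2,3) (2,4) (3,0) (4,0) (1,0) (0,0) (3,1) (4,2) (1,1) (0,2) [ray(1,0) blocked at (4,0); ray(1,1) blocked at (4,2)]
  BB@(4,0): attacks (3,1) (2,2) (1,3) (0,4)
  BN@(4,2): attacks (3,4) (2,3) (3,0) (2,1)
Union (15 distinct): (0,0) (0,2) (0,4) (1,0) (1,1) (1,3) (2,1) (2,2) (2,3) (2,4) (3,0) (3,1) (3,4) (4,0) (4,2)

Answer: 15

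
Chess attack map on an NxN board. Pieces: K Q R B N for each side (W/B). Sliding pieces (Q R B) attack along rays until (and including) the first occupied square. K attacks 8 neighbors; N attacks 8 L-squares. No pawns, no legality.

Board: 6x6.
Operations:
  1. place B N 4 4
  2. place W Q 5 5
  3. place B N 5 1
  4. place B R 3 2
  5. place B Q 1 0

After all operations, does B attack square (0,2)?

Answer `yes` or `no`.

Answer: yes

Derivation:
Op 1: place BN@(4,4)
Op 2: place WQ@(5,5)
Op 3: place BN@(5,1)
Op 4: place BR@(3,2)
Op 5: place BQ@(1,0)
Per-piece attacks for B:
  BQ@(1,0): attacks (1,1) (1,2) (1,3) (1,4) (1,5) (2,0) (3,0) (4,0) (5,0) (0,0) (2,1) (3,2) (0,1) [ray(1,1) blocked at (3,2)]
  BR@(3,2): attacks (3,3) (3,4) (3,5) (3,1) (3,0) (4,2) (5,2) (2,2) (1,2) (0,2)
  BN@(4,4): attacks (2,5) (5,2) (3,2) (2,3)
  BN@(5,1): attacks (4,3) (3,2) (3,0)
B attacks (0,2): yes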